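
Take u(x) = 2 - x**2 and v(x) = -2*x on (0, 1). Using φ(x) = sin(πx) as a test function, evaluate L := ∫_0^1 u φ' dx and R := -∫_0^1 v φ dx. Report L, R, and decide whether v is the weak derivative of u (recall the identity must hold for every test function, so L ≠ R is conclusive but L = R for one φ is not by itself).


LHS = 2/π, RHS = 2/π. Yes, v = u' weakly.

u(x) = 2 - x**2, classical derivative u'(x) = -2*x.
φ(x) = sin(πx), so φ'(x) = π*cos(π*x).
Note φ(0) = φ(1) = 0, so the boundary term u·φ vanishes.
LHS = ∫_0^1 u(x) φ'(x) dx = ∫_0^1 (-π*x^2*cos(π*x) + 2*π*cos(π*x)) dx. Term by term:
  ∫_0^1 2*π*cos(π*x) dx = 0;  ∫_0^1 -π*x^2*cos(π*x) dx = 2/π.
Sum: 0 + 2/π = 2/π.
So LHS = 2/π.
∫_0^1 v(x) φ(x) dx = ∫_0^1 (-2*x*sin(π*x)) dx. Term by term:
  ∫_0^1 -2*x*sin(π*x) dx = -2/π.
So RHS = -∫_0^1 v(x) φ(x) dx = 2/π.
LHS = RHS, so the identity holds for this test φ.
Moreover u is smooth here and v(x) = u'(x) = -2*x pointwise, so the identity holds for every test function. Hence v is the weak derivative of u.


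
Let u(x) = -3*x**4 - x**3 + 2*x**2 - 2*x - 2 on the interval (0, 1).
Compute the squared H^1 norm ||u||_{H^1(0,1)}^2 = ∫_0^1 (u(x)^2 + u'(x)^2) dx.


||u||_{H^1}^2 = 2261/60

The H^1 norm (squared) on an interval (0, L) is
  ||u||_{H^1}^2 = ∫_0^L u(x)^2 dx + ∫_0^L u'(x)^2 dx.
Compute u'(x) = -12*x**3 - 3*x**2 + 4*x - 2.
Then u(x)^2 = 9*x**8 + 6*x**7 - 11*x**6 + 8*x**5 + 20*x**4 - 4*x**3 - 4*x**2 + 8*x + 4 and u'(x)^2 = 144*x**6 + 72*x**5 - 87*x**4 + 24*x**3 + 28*x**2 - 16*x + 4.
Integrate each monomial from 0 to 1 using ∫_0^1 c·x^n dx = c·1^(n+1)/(n+1):
  ∫_0^1 u(x)^2 dx = ∫_0^1 (9*x^8 + 6*x^7 - 11*x^6 + 8*x^5 + 20*x^4 - 4*x^3 - 4*x^2 + 8*x + 4) dx. Term by term:
    ∫_0^1 9*x^8 dx = 1;  ∫_0^1 6*x^7 dx = 3/4;  ∫_0^1 -11*x^6 dx = -11/7;
    ∫_0^1 8*x^5 dx = 4/3;  ∫_0^1 20*x^4 dx = 4;  ∫_0^1 -4*x^3 dx = -1;
    ∫_0^1 -4*x^2 dx = -4/3;  ∫_0^1 8*x dx = 4;  ∫_0^1 4 dx = 4.
  Sum: 1 + 3/4 − 11/7 + 4/3 + 4 − 1 − 4/3 + 4 + 4 = 313/28.
  ∫_0^1 u'(x)^2 dx = ∫_0^1 (144*x^6 + 72*x^5 - 87*x^4 + 24*x^3 + 28*x^2 - 16*x + 4) dx. Term by term:
    ∫_0^1 144*x^6 dx = 144/7;  ∫_0^1 72*x^5 dx = 12;  ∫_0^1 -87*x^4 dx = -87/5;
    ∫_0^1 24*x^3 dx = 6;  ∫_0^1 28*x^2 dx = 28/3;  ∫_0^1 -16*x dx = -8;
    ∫_0^1 4 dx = 4.
  Sum: 144/7 + 12 − 87/5 + 6 + 28/3 − 8 + 4 = 2783/105.
Adding: ||u||_{H^1}^2 = 313/28 + 2783/105 = 2261/60.


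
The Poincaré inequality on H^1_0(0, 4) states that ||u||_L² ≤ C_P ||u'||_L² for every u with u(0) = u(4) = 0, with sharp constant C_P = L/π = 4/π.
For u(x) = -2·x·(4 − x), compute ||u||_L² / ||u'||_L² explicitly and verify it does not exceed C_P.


||u||_L² / ||u'||_L² = 2*sqrt(10)/5 < C_P = 4/π.

u(x) = -2·x·(4 − x), so u'(x) = 4*x - 8.
u(x) = -2·x·(4 − x) vanishes at x = 0 and x = 4, so u ∈ H^1_0(0, 4). Differentiate via the product rule and integrate the resulting polynomials term by term.
  ∫_0^4 u² dx = ∫_0^4 (4*x^4 - 32*x^3 + 64*x^2) dx. Term by term:
    ∫_0^4 4*x^4 dx = 4096/5;  ∫_0^4 -32*x^3 dx = -2048;  ∫_0^4 64*x^2 dx = 4096/3.
  Sum: 4096/5 − 2048 + 4096/3 = 2048/15.
  ∫_0^4 (u')² dx = ∫_0^4 (16*x^2 - 64*x + 64) dx. Term by term:
    ∫_0^4 16*x^2 dx = 1024/3;  ∫_0^4 -64*x dx = -512;  ∫_0^4 64 dx = 256.
  Sum: 1024/3 − 512 + 256 = 256/3.
∫_0^4 u² dx = 2048/15, so ||u||_L² = 32*sqrt(30)/15.
∫_0^4 (u')² dx = 256/3, so ||u'||_L² = 16*sqrt(3)/3.
Ratio ||u||_L² / ||u'||_L² = 2*sqrt(10)/5.
Sharp Poincaré constant on H^1_0(0, 4) is C_P = L/π = 4/π, achieved by sin(π/4·x).
A polynomial bump cannot attain the sharp Poincaré constant (only the first sine eigenfunction does), so the ratio is strictly less than C_P, consistent with ||u||_L² ≤ C_P ||u'||_L².


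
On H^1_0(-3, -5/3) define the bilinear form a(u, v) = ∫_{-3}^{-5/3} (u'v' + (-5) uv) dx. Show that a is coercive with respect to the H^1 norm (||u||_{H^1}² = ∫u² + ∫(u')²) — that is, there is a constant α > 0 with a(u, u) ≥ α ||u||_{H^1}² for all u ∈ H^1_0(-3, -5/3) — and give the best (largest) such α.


α = (-80 + 9*π^2)/(16 + 9*π^2)

Coercivity of a(·,·) on H^1_0(-3, -5/3) means a(u, u) ≥ α ||u||_{H^1}² for every u ∈ H^1_0.
The interval has length L = 4/3, and Poincaré/coercivity depend only on L. Here a(u, u) = ∫(u')² + (-5)·∫u².
Here c = -5 < 0 with |c| < (π/L)² = 9*π^2/16, so coercivity still holds. The condition a(u,u) ≥ α||u||_{H^1}² reads (1−α)∫(u')² ≥ (α−c)∫u². Any admissible α is ≤ 1 (rapidly oscillating u have ∫u²/∫(u')² → 0), and α = 1 would force 0 ≥ (1−c)∫u², impossible since c < 1; so 1−α > 0. By the sharp Poincaré inequality on H^1_0 of an interval of length L, ∫(u')² ≥ (π/L)²∫u² with equality for the first sine mode sin(π(x−x₀)/L) (x₀ the left endpoint), so the inequality holds for all u iff (1−α)(π/L)² ≥ α − c, i.e. α ≤ ((π/L)² + c)/((π/L)² + 1) = (1 + c(L/π)²)/(1 + (L/π)²). (Direct route, valid since c ≤ 0: Poincaré gives c∫u² ≥ c(L/π)²∫(u')², so a(u,u) ≥ (1 + c(L/π)²)∫(u')², while ||u||_{H^1}² ≤ (1 + (L/π)²)∫(u')²; dividing yields the same α.) With (π/L)² = 9*π^2/16 and c = -5, the largest admissible constant is α = ((π/L)² + c)/((π/L)² + 1).
Simplifying, α = (-80 + 9*π^2)/(16 + 9*π^2).


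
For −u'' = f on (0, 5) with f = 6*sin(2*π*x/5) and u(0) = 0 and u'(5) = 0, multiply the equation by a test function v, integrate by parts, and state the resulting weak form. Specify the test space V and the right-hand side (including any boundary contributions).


V = {v ∈ H^1(0, 5) : v(0) = 0} (test functions vanish at x = 0 where u is specified); weak form: ∫_0^5 u'v' dx = ∫_0^5 (6*sin(2*π*x/5)) v dx for all v ∈ V.

Multiply both sides by a test function v and integrate from 0 to 5:
  ∫_0^5 −u''(x) v(x) dx = ∫_0^5 f(x) v(x) dx.
Integrate the LHS by parts once:
  ∫_0^5 −u'' v dx = −[u'(x) v(x)]_0^5 + ∫_0^5 u'(x) v'(x) dx.
Thus ∫_0^5 u'(x) v'(x) dx = ∫_0^5 f(x) v(x) dx + [u'(x) v(x)]_0^5.
Choose V so that boundary terms are either known or forced to vanish.
Mixed BC: u(0) = 0 (Dirichlet) and u'(5) = 0 (Neumann). Define V = {v ∈ H^1(0, 5) : v(0) = 0}. Then [u' v]_0^5 = u'(5)·v(5) − u'(0)·0 = 0.
Weak formulation: find u (satisfying any essential BC) such that ∫_0^5 u'(x) v'(x) dx = ∫_0^5 f v dx for all v ∈ V (Dirichlet at 0 absorbed into V; the Neumann datum at x = 5 is zero, so no boundary term remains).
Substituting f(x) = 6*sin(2*π*x/5), the right-hand side is ∫_0^5 (6*sin(2*π*x/5)) v dx.


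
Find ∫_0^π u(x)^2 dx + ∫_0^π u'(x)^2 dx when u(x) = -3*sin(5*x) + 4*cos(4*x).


||u||_{H^1(0,π)}^2 = -1360/3 + 253*π

u'(x) = -16*sin(4*x) - 15*cos(5*x).
Expand u² and (u')² and integrate term by term on (0, π), using: for integers n ≥ 1, ∫_0^π sin²(nx) dx = ∫_0^π cos²(nx) dx = π/2; for n ≠ n', ∫_0^π sin(nx)sin(n'x) dx = ∫_0^π cos(nx)cos(n'x) dx = 0; and by product-to-sum, ∫_0^π sin(nx)cos(n'x) dx = ½∫_0^π [sin((n+n')x) + sin((n−n')x)] dx, which is 0 when n+n' is even and 2n/(n²−n'²) when n+n' is odd (it need not vanish on (0, π)).
  u² squared terms: (-3)²·∫sin(5x)² dx = 9·π/2 = 9*π/2;  (4)²·∫cos(4x)² dx = 16·π/2 = 8*π.
  u² cross terms: 2·(-3)·(4)·∫sin(5x)·cos(4x) dx = -24·(10/9) = -80/3.
  So ∫_0^π u² dx = 9*π/2 + 8*π − 80/3 = -80/3 + 25*π/2.
  (u')² squared terms: (-16)²·∫sin(4x)² dx = 256·π/2 = 128*π;  (-15)²·∫cos(5x)² dx = 225·π/2 = 225*π/2.
  (u')² cross terms: 2·(-16)·(-15)·∫sin(4x)·cos(5x) dx = 480·(-8/9) = -1280/3.
  So ∫_0^π (u')² dx = 128*π + 225*π/2 − 1280/3 = -1280/3 + 481*π/2.
||u||_{H^1}^2 = (-80/3 + 25*π/2) + (-1280/3 + 481*π/2) = -1360/3 + 253*π.


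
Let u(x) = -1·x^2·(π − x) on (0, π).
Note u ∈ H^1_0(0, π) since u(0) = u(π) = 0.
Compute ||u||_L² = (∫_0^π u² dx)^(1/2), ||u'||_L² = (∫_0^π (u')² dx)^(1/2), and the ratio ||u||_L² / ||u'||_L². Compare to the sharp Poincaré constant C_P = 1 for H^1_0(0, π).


||u||_L² / ||u'||_L² = sqrt(14)*π/14 < C_P = 1.

u(x) = -1·x^2·(π − x), so u'(x) = x*(3*x - 2*π).
u(x) = -1·x^2·(π − x) vanishes at x = 0 and x = π, so u ∈ H^1_0(0, π). Differentiate via the product rule and integrate the resulting polynomials term by term.
  ∫_0^π u² dx = ∫_0^π (x^6 - 2*π*x^5 + π^2*x^4) dx. Term by term:
    ∫_0^π x^6 dx = π^7/7;  ∫_0^π -2*π*x^5 dx = -π^7/3;  ∫_0^π π^2*x^4 dx = π^7/5.
  Sum: π^7/7 − π^7/3 + π^7/5 = π^7/105.
  ∫_0^π (u')² dx = ∫_0^π (9*x^4 - 12*π*x^3 + 4*π^2*x^2) dx. Term by term:
    ∫_0^π 9*x^4 dx = 9*π^5/5;  ∫_0^π -12*π*x^3 dx = -3*π^5;  ∫_0^π 4*π^2*x^2 dx = 4*π^5/3.
  Sum: 9*π^5/5 − 3*π^5 + 4*π^5/3 = 2*π^5/15.
∫_0^π u² dx = π^7/105, so ||u||_L² = sqrt(105)*π^(7/2)/105.
∫_0^π (u')² dx = 2*π^5/15, so ||u'||_L² = sqrt(30)*π^(5/2)/15.
Ratio ||u||_L² / ||u'||_L² = sqrt(14)*π/14.
Sharp Poincaré constant on H^1_0(0, π) is C_P = L/π = 1, achieved by sin(x).
A polynomial bump cannot attain the sharp Poincaré constant (only the first sine eigenfunction does), so the ratio is strictly less than C_P, consistent with ||u||_L² ≤ C_P ||u'||_L².


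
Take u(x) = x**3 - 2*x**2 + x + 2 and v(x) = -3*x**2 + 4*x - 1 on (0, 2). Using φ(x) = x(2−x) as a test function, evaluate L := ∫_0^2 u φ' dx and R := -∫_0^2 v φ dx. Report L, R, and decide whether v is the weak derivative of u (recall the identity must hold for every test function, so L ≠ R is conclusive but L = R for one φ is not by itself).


LHS = -4/5, RHS = 4/5. No, v is not the weak derivative of u.

u(x) = x**3 - 2*x**2 + x + 2, classical derivative u'(x) = 3*x**2 - 4*x + 1.
φ(x) = x(2−x), so φ'(x) = 2 - 2*x.
Note φ(0) = φ(2) = 0, so the boundary term u·φ vanishes.
LHS = ∫_0^2 u(x) φ'(x) dx = ∫_0^2 (-2*x^4 + 6*x^3 - 6*x^2 - 2*x + 4) dx. Term by term:
  ∫_0^2 -2*x^4 dx = -64/5;  ∫_0^2 6*x^3 dx = 24;  ∫_0^2 -6*x^2 dx = -16;
  ∫_0^2 -2*x dx = -4;  ∫_0^2 4 dx = 8.
Sum: -64/5 + 24 − 16 − 4 + 8 = -4/5.
So LHS = -4/5.
∫_0^2 v(x) φ(x) dx = ∫_0^2 (3*x^4 - 10*x^3 + 9*x^2 - 2*x) dx. Term by term:
  ∫_0^2 3*x^4 dx = 96/5;  ∫_0^2 -10*x^3 dx = -40;  ∫_0^2 9*x^2 dx = 24;
  ∫_0^2 -2*x dx = -4.
Sum: 96/5 − 40 + 24 − 4 = -4/5.
So RHS = -∫_0^2 v(x) φ(x) dx = 4/5.
LHS − RHS = -8/5 ≠ 0, so the identity fails.
(For a valid weak derivative the identity must hold for EVERY test function, in particular this one. The failure shows v is NOT the weak derivative of u.)
Correct weak derivative would be u'(x) = 3*x**2 - 4*x + 1.


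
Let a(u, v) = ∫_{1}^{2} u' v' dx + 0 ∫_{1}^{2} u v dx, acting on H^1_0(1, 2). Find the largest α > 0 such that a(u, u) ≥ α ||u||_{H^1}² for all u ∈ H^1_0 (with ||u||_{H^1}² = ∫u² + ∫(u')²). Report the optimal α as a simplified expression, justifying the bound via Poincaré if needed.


α = π^2/(1 + π^2)

Coercivity of a(·,·) on H^1_0(1, 2) means a(u, u) ≥ α ||u||_{H^1}² for every u ∈ H^1_0.
The interval has length L = 1, and Poincaré/coercivity depend only on L. Here a(u, u) = ∫(u')² + (0)·∫u².
Here c = 0, so a(u,u) = ∫(u')² alone. The condition a(u,u) ≥ α||u||_{H^1}² reads (1−α)∫(u')² ≥ (α−c)∫u². Any admissible α is ≤ 1 (rapidly oscillating u have ∫u²/∫(u')² → 0), and α = 1 would force 0 ≥ (1−c)∫u², impossible since c < 1; so 1−α > 0. By the sharp Poincaré inequality on H^1_0 of an interval of length L, ∫(u')² ≥ (π/L)²∫u² with equality for the first sine mode sin(π(x−x₀)/L) (x₀ the left endpoint), so the inequality holds for all u iff (1−α)(π/L)² ≥ α − c, i.e. α ≤ ((π/L)² + c)/((π/L)² + 1) = (1 + c(L/π)²)/(1 + (L/π)²). (Direct route, valid since c ≤ 0: Poincaré gives c∫u² ≥ c(L/π)²∫(u')², so a(u,u) ≥ (1 + c(L/π)²)∫(u')², while ||u||_{H^1}² ≤ (1 + (L/π)²)∫(u')²; dividing yields the same α.) With (π/L)² = π^2 and c = 0, the largest admissible constant is α = ((π/L)² + c)/((π/L)² + 1).
Simplifying, α = π^2/(1 + π^2).


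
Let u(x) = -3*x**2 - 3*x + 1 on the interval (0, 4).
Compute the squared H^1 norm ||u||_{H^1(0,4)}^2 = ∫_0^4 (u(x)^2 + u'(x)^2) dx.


||u||_{H^1}^2 = 20536/5

The H^1 norm (squared) on an interval (0, L) is
  ||u||_{H^1}^2 = ∫_0^L u(x)^2 dx + ∫_0^L u'(x)^2 dx.
Compute u'(x) = -6*x - 3.
Then u(x)^2 = 9*x**4 + 18*x**3 + 3*x**2 - 6*x + 1 and u'(x)^2 = 36*x**2 + 36*x + 9.
Integrate each monomial from 0 to 4 using ∫_0^4 c·x^n dx = c·4^(n+1)/(n+1):
  ∫_0^4 u(x)^2 dx = ∫_0^4 (9*x^4 + 18*x^3 + 3*x^2 - 6*x + 1) dx. Term by term:
    ∫_0^4 9*x^4 dx = 9216/5;  ∫_0^4 18*x^3 dx = 1152;  ∫_0^4 3*x^2 dx = 64;
    ∫_0^4 -6*x dx = -48;  ∫_0^4 1 dx = 4.
  Sum: 9216/5 + 1152 + 64 − 48 + 4 = 15076/5.
  ∫_0^4 u'(x)^2 dx = ∫_0^4 (36*x^2 + 36*x + 9) dx. Term by term:
    ∫_0^4 36*x^2 dx = 768;  ∫_0^4 36*x dx = 288;  ∫_0^4 9 dx = 36.
  Sum: 768 + 288 + 36 = 1092.
Adding: ||u||_{H^1}^2 = 15076/5 + 1092 = 20536/5.


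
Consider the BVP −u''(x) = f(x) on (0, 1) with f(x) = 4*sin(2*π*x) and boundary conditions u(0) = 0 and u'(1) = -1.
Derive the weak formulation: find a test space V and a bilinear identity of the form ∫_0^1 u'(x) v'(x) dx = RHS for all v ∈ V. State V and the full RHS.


V = {v ∈ H^1(0, 1) : v(0) = 0} (test functions vanish at x = 0 where u is specified); weak form: ∫_0^1 u'v' dx = ∫_0^1 (4*sin(2*π*x)) v dx − v(1) for all v ∈ V.

Multiply both sides by a test function v and integrate from 0 to 1:
  ∫_0^1 −u''(x) v(x) dx = ∫_0^1 f(x) v(x) dx.
Integrate the LHS by parts once:
  ∫_0^1 −u'' v dx = −[u'(x) v(x)]_0^1 + ∫_0^1 u'(x) v'(x) dx.
Thus ∫_0^1 u'(x) v'(x) dx = ∫_0^1 f(x) v(x) dx + [u'(x) v(x)]_0^1.
Choose V so that boundary terms are either known or forced to vanish.
Mixed BC: u(0) = 0 (Dirichlet) and u'(1) = -1 (Neumann). Define V = {v ∈ H^1(0, 1) : v(0) = 0}. Then [u' v]_0^1 = u'(1)·v(1) − u'(0)·0 = − v(1).
Weak formulation: find u (satisfying any essential BC) such that ∫_0^1 u'(x) v'(x) dx = ∫_0^1 f v dx − v(1) for all v ∈ V (Dirichlet at 0 absorbed into V; Neumann datum at x = 1 contributes the boundary term).
Substituting f(x) = 4*sin(2*π*x), the right-hand side is ∫_0^1 (4*sin(2*π*x)) v dx − v(1).


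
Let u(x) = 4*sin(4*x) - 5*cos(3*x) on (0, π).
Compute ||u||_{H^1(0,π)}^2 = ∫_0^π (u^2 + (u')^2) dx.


||u||_{H^1(0,π)}^2 = -3200/7 + 261*π

u'(x) = 15*sin(3*x) + 16*cos(4*x).
Expand u² and (u')² and integrate term by term on (0, π), using: for integers n ≥ 1, ∫_0^π sin²(nx) dx = ∫_0^π cos²(nx) dx = π/2; for n ≠ n', ∫_0^π sin(nx)sin(n'x) dx = ∫_0^π cos(nx)cos(n'x) dx = 0; and by product-to-sum, ∫_0^π sin(nx)cos(n'x) dx = ½∫_0^π [sin((n+n')x) + sin((n−n')x)] dx, which is 0 when n+n' is even and 2n/(n²−n'²) when n+n' is odd (it need not vanish on (0, π)).
  u² squared terms: (-5)²·∫cos(3x)² dx = 25·π/2 = 25*π/2;  (4)²·∫sin(4x)² dx = 16·π/2 = 8*π.
  u² cross terms: 2·(-5)·(4)·∫cos(3x)·sin(4x) dx = -40·(8/7) = -320/7.
  So ∫_0^π u² dx = 25*π/2 + 8*π − 320/7 = -320/7 + 41*π/2.
  (u')² squared terms: (15)²·∫sin(3x)² dx = 225·π/2 = 225*π/2;  (16)²·∫cos(4x)² dx = 256·π/2 = 128*π.
  (u')² cross terms: 2·(15)·(16)·∫sin(3x)·cos(4x) dx = 480·(-6/7) = -2880/7.
  So ∫_0^π (u')² dx = 225*π/2 + 128*π − 2880/7 = -2880/7 + 481*π/2.
||u||_{H^1}^2 = (-320/7 + 41*π/2) + (-2880/7 + 481*π/2) = -3200/7 + 261*π.


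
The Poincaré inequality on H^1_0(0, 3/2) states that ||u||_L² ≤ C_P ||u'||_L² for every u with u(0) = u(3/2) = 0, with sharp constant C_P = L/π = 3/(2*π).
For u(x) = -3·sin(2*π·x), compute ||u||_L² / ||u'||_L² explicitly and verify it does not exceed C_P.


||u||_L² / ||u'||_L² = 1/(2*π) < C_P = 3/(2*π).

u(x) = -3·sin(2*π·x), so u'(x) = -6*π*cos(2*π*x).
Writing u(x) = A·sin(kπx/L) with A = -3 and k = 3, use ∫_0^L sin²(kπx/L) dx = L/2 and ∫_0^L cos²(kπx/L) dx = L/2.
u² = 9·sin²(2*π·x) and (u')² = 36*π^2·cos²(2*π·x), and each of sin², cos² integrates to L/2 = 3/4 over (0, 3/2).
∫_0^3/2 u² dx = 27/4, so ||u||_L² = 3*sqrt(3)/2.
∫_0^3/2 (u')² dx = 27*π^2, so ||u'||_L² = 3*sqrt(3)*π.
Ratio ||u||_L² / ||u'||_L² = 1/(2*π).
Sharp Poincaré constant on H^1_0(0, 3/2) is C_P = L/π = 3/(2*π), achieved by sin(2*π/3·x).
This is the k = 3 harmonic; the ratio L/(kπ) is strictly less than C_P = L/π, consistent with the sharp inequality ||u||_L² ≤ C_P ||u'||_L².


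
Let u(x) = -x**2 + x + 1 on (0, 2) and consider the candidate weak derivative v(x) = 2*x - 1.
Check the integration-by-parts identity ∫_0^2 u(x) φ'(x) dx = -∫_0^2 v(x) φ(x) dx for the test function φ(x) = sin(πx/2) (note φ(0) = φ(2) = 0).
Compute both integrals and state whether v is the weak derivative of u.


LHS = 4/π, RHS = -4/π. No, v is not the weak derivative of u.

u(x) = -x**2 + x + 1, classical derivative u'(x) = 1 - 2*x.
φ(x) = sin(πx/2), so φ'(x) = π*cos(π*x/2)/2.
Note φ(0) = φ(2) = 0, so the boundary term u·φ vanishes.
LHS = ∫_0^2 u(x) φ'(x) dx = ∫_0^2 (-π*x^2*cos(π*x/2)/2 + π*x*cos(π*x/2)/2 + π*cos(π*x/2)/2) dx. Term by term:
  ∫_0^2 π*cos(π*x/2)/2 dx = 0;  ∫_0^2 π*x*cos(π*x/2)/2 dx = -4/π;  ∫_0^2 -π*x^2*cos(π*x/2)/2 dx = 8/π.
Sum: 0 − 4/π + 8/π = 4/π.
So LHS = 4/π.
∫_0^2 v(x) φ(x) dx = ∫_0^2 (2*x*sin(π*x/2) - sin(π*x/2)) dx. Term by term:
  ∫_0^2 -sin(π*x/2) dx = -4/π;  ∫_0^2 2*x*sin(π*x/2) dx = 8/π.
Sum: -4/π + 8/π = 4/π.
So RHS = -∫_0^2 v(x) φ(x) dx = -4/π.
LHS − RHS = 8/π ≠ 0, so the identity fails.
(For a valid weak derivative the identity must hold for EVERY test function, in particular this one. The failure shows v is NOT the weak derivative of u.)
Correct weak derivative would be u'(x) = 1 - 2*x.


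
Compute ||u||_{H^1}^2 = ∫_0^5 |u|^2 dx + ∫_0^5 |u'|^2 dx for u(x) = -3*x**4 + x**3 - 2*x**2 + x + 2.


||u||_{H^1}^2 = 273321025/84

The H^1 norm (squared) on an interval (0, L) is
  ||u||_{H^1}^2 = ∫_0^L u(x)^2 dx + ∫_0^L u'(x)^2 dx.
Compute u'(x) = -12*x**3 + 3*x**2 - 4*x + 1.
Then u(x)^2 = 9*x**8 - 6*x**7 + 13*x**6 - 10*x**5 - 6*x**4 - 7*x**2 + 4*x + 4 and u'(x)^2 = 144*x**6 - 72*x**5 + 105*x**4 - 48*x**3 + 22*x**2 - 8*x + 1.
Integrate each monomial from 0 to 5 using ∫_0^5 c·x^n dx = c·5^(n+1)/(n+1):
  ∫_0^5 u(x)^2 dx = ∫_0^5 (9*x^8 - 6*x^7 + 13*x^6 - 10*x^5 - 6*x^4 - 7*x^2 + 4*x + 4) dx. Term by term:
    ∫_0^5 9*x^8 dx = 1953125;  ∫_0^5 -6*x^7 dx = -1171875/4;  ∫_0^5 13*x^6 dx = 1015625/7;
    ∫_0^5 -10*x^5 dx = -78125/3;  ∫_0^5 -6*x^4 dx = -3750;  ∫_0^5 -7*x^2 dx = -875/3;
    ∫_0^5 4*x dx = 50;  ∫_0^5 4 dx = 20.
  Sum: 1953125 − 1171875/4 + 1015625/7 − 78125/3 − 3750 − 875/3 + 50 + 20 = 149119505/84.
  ∫_0^5 u'(x)^2 dx = ∫_0^5 (144*x^6 - 72*x^5 + 105*x^4 - 48*x^3 + 22*x^2 - 8*x + 1) dx. Term by term:
    ∫_0^5 144*x^6 dx = 11250000/7;  ∫_0^5 -72*x^5 dx = -187500;  ∫_0^5 105*x^4 dx = 65625;
    ∫_0^5 -48*x^3 dx = -7500;  ∫_0^5 22*x^2 dx = 2750/3;  ∫_0^5 -8*x dx = -100;
    ∫_0^5 1 dx = 5.
  Sum: 11250000/7 − 187500 + 65625 − 7500 + 2750/3 − 100 + 5 = 31050380/21.
Adding: ||u||_{H^1}^2 = 149119505/84 + 31050380/21 = 273321025/84.


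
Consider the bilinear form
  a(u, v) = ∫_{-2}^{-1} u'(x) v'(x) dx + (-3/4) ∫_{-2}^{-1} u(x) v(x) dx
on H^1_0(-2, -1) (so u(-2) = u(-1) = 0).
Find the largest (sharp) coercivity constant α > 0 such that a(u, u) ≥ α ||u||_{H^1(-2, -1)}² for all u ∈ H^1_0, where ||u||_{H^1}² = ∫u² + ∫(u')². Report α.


α = (-3/4 + π^2)/(1 + π^2)

Coercivity of a(·,·) on H^1_0(-2, -1) means a(u, u) ≥ α ||u||_{H^1}² for every u ∈ H^1_0.
The interval has length L = 1, and Poincaré/coercivity depend only on L. Here a(u, u) = ∫(u')² + (-3/4)·∫u².
Here c = -3/4 < 0 with |c| < (π/L)² = π^2, so coercivity still holds. The condition a(u,u) ≥ α||u||_{H^1}² reads (1−α)∫(u')² ≥ (α−c)∫u². Any admissible α is ≤ 1 (rapidly oscillating u have ∫u²/∫(u')² → 0), and α = 1 would force 0 ≥ (1−c)∫u², impossible since c < 1; so 1−α > 0. By the sharp Poincaré inequality on H^1_0 of an interval of length L, ∫(u')² ≥ (π/L)²∫u² with equality for the first sine mode sin(π(x−x₀)/L) (x₀ the left endpoint), so the inequality holds for all u iff (1−α)(π/L)² ≥ α − c, i.e. α ≤ ((π/L)² + c)/((π/L)² + 1) = (1 + c(L/π)²)/(1 + (L/π)²). (Direct route, valid since c ≤ 0: Poincaré gives c∫u² ≥ c(L/π)²∫(u')², so a(u,u) ≥ (1 + c(L/π)²)∫(u')², while ||u||_{H^1}² ≤ (1 + (L/π)²)∫(u')²; dividing yields the same α.) With (π/L)² = π^2 and c = -3/4, the largest admissible constant is α = ((π/L)² + c)/((π/L)² + 1).
Simplifying, α = (-3/4 + π^2)/(1 + π^2).


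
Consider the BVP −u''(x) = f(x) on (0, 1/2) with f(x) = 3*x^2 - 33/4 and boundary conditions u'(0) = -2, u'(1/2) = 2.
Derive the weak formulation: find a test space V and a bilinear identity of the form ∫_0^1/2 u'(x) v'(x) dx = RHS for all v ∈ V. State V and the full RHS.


V = H^1(0, 1/2) (v unrestricted at boundary; u is determined up to an additive constant); weak form: ∫_0^1/2 u'v' dx = ∫_0^1/2 (3*x^2 - 33/4) v dx + 2·v(1/2) + 2·v(0) for all v ∈ V.

Multiply both sides by a test function v and integrate from 0 to 1/2:
  ∫_0^1/2 −u''(x) v(x) dx = ∫_0^1/2 f(x) v(x) dx.
Integrate the LHS by parts once:
  ∫_0^1/2 −u'' v dx = −[u'(x) v(x)]_0^1/2 + ∫_0^1/2 u'(x) v'(x) dx.
Thus ∫_0^1/2 u'(x) v'(x) dx = ∫_0^1/2 f(x) v(x) dx + [u'(x) v(x)]_0^1/2.
Choose V so that boundary terms are either known or forced to vanish.
u has inhomogeneous Neumann u'(0) = -2, u'(1/2) = 2. [u' v]_0^1/2 = (2)·v(1/2) − (-2)·v(0) = 2·v(1/2) + 2·v(0). Take V = H^1(0, 1/2); boundary term becomes part of RHS.
Weak formulation: find u (satisfying any essential BC) such that ∫_0^1/2 u'(x) v'(x) dx = ∫_0^1/2 f v dx + 2·v(1/2) + 2·v(0) for all v ∈ V (Neumann data are natural BCs: they enter the RHS as boundary terms).
Substituting f(x) = 3*x^2 - 33/4, the right-hand side is ∫_0^1/2 (3*x^2 - 33/4) v dx + 2·v(1/2) + 2·v(0).
Compatibility check (pure Neumann): taking v ≡ 1 ∈ V gives 0 = ∫_0^1/2 f dx + (2) − (-2), i.e. ∫_0^1/2 f dx must equal u'(0) − u'(1/2) = -4. Indeed ∫_0^1/2 (3*x^2 - 33/4) dx = -4, so the data are compatible. The solution is then unique only up to an additive constant (fix it e.g. by requiring ∫_0^1/2 u dx = 0).


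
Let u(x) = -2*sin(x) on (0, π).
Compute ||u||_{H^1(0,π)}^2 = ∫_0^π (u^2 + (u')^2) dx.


||u||_{H^1(0,π)}^2 = 4*π

u'(x) = -2*cos(x).
Expand u² and (u')² and integrate term by term on (0, π), using: for integers n ≥ 1, ∫_0^π sin²(nx) dx = ∫_0^π cos²(nx) dx = π/2; for n ≠ n', ∫_0^π sin(nx)sin(n'x) dx = ∫_0^π cos(nx)cos(n'x) dx = 0; and by product-to-sum, ∫_0^π sin(nx)cos(n'x) dx = ½∫_0^π [sin((n+n')x) + sin((n−n')x)] dx, which is 0 when n+n' is even and 2n/(n²−n'²) when n+n' is odd (it need not vanish on (0, π)).
  u² squared terms: (-2)²·∫sin(x)² dx = 4·π/2 = 2*π.
  So ∫_0^π u² dx = 2*π.
  (u')² squared terms: (-2)²·∫cos(x)² dx = 4·π/2 = 2*π.
  So ∫_0^π (u')² dx = 2*π.
||u||_{H^1}^2 = (2*π) + (2*π) = 4*π.


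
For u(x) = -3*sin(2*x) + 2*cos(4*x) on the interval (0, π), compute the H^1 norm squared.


||u||_{H^1(0,π)}^2 = 113*π/2

u'(x) = -8*sin(4*x) - 6*cos(2*x).
Expand u² and (u')² and integrate term by term on (0, π), using: for integers n ≥ 1, ∫_0^π sin²(nx) dx = ∫_0^π cos²(nx) dx = π/2; for n ≠ n', ∫_0^π sin(nx)sin(n'x) dx = ∫_0^π cos(nx)cos(n'x) dx = 0; and by product-to-sum, ∫_0^π sin(nx)cos(n'x) dx = ½∫_0^π [sin((n+n')x) + sin((n−n')x)] dx, which is 0 when n+n' is even and 2n/(n²−n'²) when n+n' is odd (it need not vanish on (0, π)).
  u² squared terms: (-3)²·∫sin(2x)² dx = 9·π/2 = 9*π/2;  (2)²·∫cos(4x)² dx = 4·π/2 = 2*π.
  u² cross terms: 2·(-3)·(2)·∫sin(2x)·cos(4x) dx = -12·(0) = 0.
  So ∫_0^π u² dx = 9*π/2 + 2*π + 0 = 13*π/2.
  (u')² squared terms: (-8)²·∫sin(4x)² dx = 64·π/2 = 32*π;  (-6)²·∫cos(2x)² dx = 36·π/2 = 18*π.
  (u')² cross terms: 2·(-8)·(-6)·∫sin(4x)·cos(2x) dx = 96·(0) = 0.
  So ∫_0^π (u')² dx = 32*π + 18*π + 0 = 50*π.
||u||_{H^1}^2 = (13*π/2) + (50*π) = 113*π/2.


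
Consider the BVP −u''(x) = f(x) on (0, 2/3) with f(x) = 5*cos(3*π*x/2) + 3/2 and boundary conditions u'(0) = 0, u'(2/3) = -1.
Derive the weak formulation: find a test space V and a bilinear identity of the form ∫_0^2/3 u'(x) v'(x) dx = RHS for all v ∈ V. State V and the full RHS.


V = H^1(0, 2/3) (v unrestricted at boundary; u is determined up to an additive constant); weak form: ∫_0^2/3 u'v' dx = ∫_0^2/3 (5*cos(3*π*x/2) + 3/2) v dx − v(2/3) for all v ∈ V.

Multiply both sides by a test function v and integrate from 0 to 2/3:
  ∫_0^2/3 −u''(x) v(x) dx = ∫_0^2/3 f(x) v(x) dx.
Integrate the LHS by parts once:
  ∫_0^2/3 −u'' v dx = −[u'(x) v(x)]_0^2/3 + ∫_0^2/3 u'(x) v'(x) dx.
Thus ∫_0^2/3 u'(x) v'(x) dx = ∫_0^2/3 f(x) v(x) dx + [u'(x) v(x)]_0^2/3.
Choose V so that boundary terms are either known or forced to vanish.
u has inhomogeneous Neumann u'(0) = 0, u'(2/3) = -1. [u' v]_0^2/3 = (-1)·v(2/3) − (0)·v(0) = − v(2/3). Take V = H^1(0, 2/3); boundary term becomes part of RHS.
Weak formulation: find u (satisfying any essential BC) such that ∫_0^2/3 u'(x) v'(x) dx = ∫_0^2/3 f v dx − v(2/3) for all v ∈ V (Neumann data are natural BCs: they enter the RHS as boundary terms).
Substituting f(x) = 5*cos(3*π*x/2) + 3/2, the right-hand side is ∫_0^2/3 (5*cos(3*π*x/2) + 3/2) v dx − v(2/3).
Compatibility check (pure Neumann): taking v ≡ 1 ∈ V gives 0 = ∫_0^2/3 f dx + (-1) − (0), i.e. ∫_0^2/3 f dx must equal u'(0) − u'(2/3) = 1. Indeed ∫_0^2/3 (5*cos(3*π*x/2) + 3/2) dx = 1, so the data are compatible. The solution is then unique only up to an additive constant (fix it e.g. by requiring ∫_0^2/3 u dx = 0).


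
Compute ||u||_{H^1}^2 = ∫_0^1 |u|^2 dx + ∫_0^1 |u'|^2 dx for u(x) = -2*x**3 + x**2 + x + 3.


||u||_{H^1}^2 = 887/70

The H^1 norm (squared) on an interval (0, L) is
  ||u||_{H^1}^2 = ∫_0^L u(x)^2 dx + ∫_0^L u'(x)^2 dx.
Compute u'(x) = -6*x**2 + 2*x + 1.
Then u(x)^2 = 4*x**6 - 4*x**5 - 3*x**4 - 10*x**3 + 7*x**2 + 6*x + 9 and u'(x)^2 = 36*x**4 - 24*x**3 - 8*x**2 + 4*x + 1.
Integrate each monomial from 0 to 1 using ∫_0^1 c·x^n dx = c·1^(n+1)/(n+1):
  ∫_0^1 u(x)^2 dx = ∫_0^1 (4*x^6 - 4*x^5 - 3*x^4 - 10*x^3 + 7*x^2 + 6*x + 9) dx. Term by term:
    ∫_0^1 4*x^6 dx = 4/7;  ∫_0^1 -4*x^5 dx = -2/3;  ∫_0^1 -3*x^4 dx = -3/5;
    ∫_0^1 -10*x^3 dx = -5/2;  ∫_0^1 7*x^2 dx = 7/3;  ∫_0^1 6*x dx = 3;
    ∫_0^1 9 dx = 9.
  Sum: 4/7 − 2/3 − 3/5 − 5/2 + 7/3 + 3 + 9 = 2339/210.
  ∫_0^1 u'(x)^2 dx = ∫_0^1 (36*x^4 - 24*x^3 - 8*x^2 + 4*x + 1) dx. Term by term:
    ∫_0^1 36*x^4 dx = 36/5;  ∫_0^1 -24*x^3 dx = -6;  ∫_0^1 -8*x^2 dx = -8/3;
    ∫_0^1 4*x dx = 2;  ∫_0^1 1 dx = 1.
  Sum: 36/5 − 6 − 8/3 + 2 + 1 = 23/15.
Adding: ||u||_{H^1}^2 = 2339/210 + 23/15 = 887/70.


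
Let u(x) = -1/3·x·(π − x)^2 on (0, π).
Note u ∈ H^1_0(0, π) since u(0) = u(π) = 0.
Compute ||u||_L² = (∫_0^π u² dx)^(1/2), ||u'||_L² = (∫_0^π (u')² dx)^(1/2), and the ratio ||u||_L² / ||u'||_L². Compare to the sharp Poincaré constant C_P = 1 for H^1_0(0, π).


||u||_L² / ||u'||_L² = sqrt(14)*π/14 < C_P = 1.

u(x) = -1/3·x·(π − x)^2, so u'(x) = (π - 3*x)*(x - π)/3.
u(x) = -1/3·x·(π − x)^2 vanishes at x = 0 and x = π, so u ∈ H^1_0(0, π). Differentiate via the product rule and integrate the resulting polynomials term by term.
  ∫_0^π u² dx = ∫_0^π (x^6/9 - 4*π*x^5/9 + 2*π^2*x^4/3 - 4*π^3*x^3/9 + π^4*x^2/9) dx. Term by term:
    ∫_0^π x^6/9 dx = π^7/63;  ∫_0^π -4*π*x^5/9 dx = -2*π^7/27;  ∫_0^π 2*π^2*x^4/3 dx = 2*π^7/15;
    ∫_0^π -4*π^3*x^3/9 dx = -π^7/9;  ∫_0^π π^4*x^2/9 dx = π^7/27.
  Sum: π^7/63 − 2*π^7/27 + 2*π^7/15 − π^7/9 + π^7/27 = π^7/945.
  ∫_0^π (u')² dx = ∫_0^π (x^4 - 8*π*x^3/3 + 22*π^2*x^2/9 - 8*π^3*x/9 + π^4/9) dx. Term by term:
    ∫_0^π x^4 dx = π^5/5;  ∫_0^π -8*π*x^3/3 dx = -2*π^5/3;  ∫_0^π 22*π^2*x^2/9 dx = 22*π^5/27;
    ∫_0^π -8*π^3*x/9 dx = -4*π^5/9;  ∫_0^π π^4/9 dx = π^5/9.
  Sum: π^5/5 − 2*π^5/3 + 22*π^5/27 − 4*π^5/9 + π^5/9 = 2*π^5/135.
∫_0^π u² dx = π^7/945, so ||u||_L² = sqrt(105)*π^(7/2)/315.
∫_0^π (u')² dx = 2*π^5/135, so ||u'||_L² = sqrt(30)*π^(5/2)/45.
Ratio ||u||_L² / ||u'||_L² = sqrt(14)*π/14.
Sharp Poincaré constant on H^1_0(0, π) is C_P = L/π = 1, achieved by sin(x).
A polynomial bump cannot attain the sharp Poincaré constant (only the first sine eigenfunction does), so the ratio is strictly less than C_P, consistent with ||u||_L² ≤ C_P ||u'||_L².


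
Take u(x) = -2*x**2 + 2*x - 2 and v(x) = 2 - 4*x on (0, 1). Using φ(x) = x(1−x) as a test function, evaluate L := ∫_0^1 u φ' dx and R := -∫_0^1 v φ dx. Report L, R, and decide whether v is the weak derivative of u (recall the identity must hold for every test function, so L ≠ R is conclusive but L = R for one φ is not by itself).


LHS = 0, RHS = 0. Yes, v = u' weakly.

u(x) = -2*x**2 + 2*x - 2, classical derivative u'(x) = 2 - 4*x.
φ(x) = x(1−x), so φ'(x) = 1 - 2*x.
Note φ(0) = φ(1) = 0, so the boundary term u·φ vanishes.
LHS = ∫_0^1 u(x) φ'(x) dx = ∫_0^1 (4*x^3 - 6*x^2 + 6*x - 2) dx. Term by term:
  ∫_0^1 4*x^3 dx = 1;  ∫_0^1 -6*x^2 dx = -2;  ∫_0^1 6*x dx = 3;
  ∫_0^1 -2 dx = -2.
Sum: 1 − 2 + 3 − 2 = 0.
So LHS = 0.
∫_0^1 v(x) φ(x) dx = ∫_0^1 (4*x^3 - 6*x^2 + 2*x) dx. Term by term:
  ∫_0^1 4*x^3 dx = 1;  ∫_0^1 -6*x^2 dx = -2;  ∫_0^1 2*x dx = 1.
Sum: 1 − 2 + 1 = 0.
So RHS = -∫_0^1 v(x) φ(x) dx = 0.
LHS = RHS, so the identity holds for this test φ.
Moreover u is smooth here and v(x) = u'(x) = 2 - 4*x pointwise, so the identity holds for every test function. Hence v is the weak derivative of u.


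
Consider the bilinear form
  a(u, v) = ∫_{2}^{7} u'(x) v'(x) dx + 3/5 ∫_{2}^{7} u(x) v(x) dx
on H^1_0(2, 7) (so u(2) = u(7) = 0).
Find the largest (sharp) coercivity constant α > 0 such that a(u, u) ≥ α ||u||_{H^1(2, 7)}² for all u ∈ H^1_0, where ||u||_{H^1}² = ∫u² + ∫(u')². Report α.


α = (π^2 + 15)/(π^2 + 25)

Coercivity of a(·,·) on H^1_0(2, 7) means a(u, u) ≥ α ||u||_{H^1}² for every u ∈ H^1_0.
The interval has length L = 5, and Poincaré/coercivity depend only on L. Here a(u, u) = ∫(u')² + (3/5)·∫u².
Here 0 < c = 3/5 < 1. The condition a(u,u) ≥ α||u||_{H^1}² reads (1−α)∫(u')² ≥ (α−c)∫u². Any admissible α is ≤ 1 (rapidly oscillating u have ∫u²/∫(u')² → 0), and α = 1 would force 0 ≥ (1−c)∫u², impossible since c < 1; so 1−α > 0. By the sharp Poincaré inequality on H^1_0 of an interval of length L, ∫(u')² ≥ (π/L)²∫u² with equality for the first sine mode sin(π(x−x₀)/L) (x₀ the left endpoint), so the inequality holds for all u iff (1−α)(π/L)² ≥ α − c, i.e. α ≤ ((π/L)² + c)/((π/L)² + 1) = (1 + c(L/π)²)/(1 + (L/π)²). With (π/L)² = π^2/25 and c = 3/5, the largest admissible constant is α = ((π/L)² + c)/((π/L)² + 1).
Simplifying, α = (π^2 + 15)/(π^2 + 25).


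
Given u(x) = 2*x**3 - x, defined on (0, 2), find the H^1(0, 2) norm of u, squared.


||u||_{H^1}^2 = 26314/105

The H^1 norm (squared) on an interval (0, L) is
  ||u||_{H^1}^2 = ∫_0^L u(x)^2 dx + ∫_0^L u'(x)^2 dx.
Compute u'(x) = 6*x**2 - 1.
Then u(x)^2 = 4*x**6 - 4*x**4 + x**2 and u'(x)^2 = 36*x**4 - 12*x**2 + 1.
Integrate each monomial from 0 to 2 using ∫_0^2 c·x^n dx = c·2^(n+1)/(n+1):
  ∫_0^2 u(x)^2 dx = ∫_0^2 (4*x^6 - 4*x^4 + x^2) dx. Term by term:
    ∫_0^2 4*x^6 dx = 512/7;  ∫_0^2 -4*x^4 dx = -128/5;  ∫_0^2 x^2 dx = 8/3.
  Sum: 512/7 − 128/5 + 8/3 = 5272/105.
  ∫_0^2 u'(x)^2 dx = ∫_0^2 (36*x^4 - 12*x^2 + 1) dx. Term by term:
    ∫_0^2 36*x^4 dx = 1152/5;  ∫_0^2 -12*x^2 dx = -32;  ∫_0^2 1 dx = 2.
  Sum: 1152/5 − 32 + 2 = 1002/5.
Adding: ||u||_{H^1}^2 = 5272/105 + 1002/5 = 26314/105.


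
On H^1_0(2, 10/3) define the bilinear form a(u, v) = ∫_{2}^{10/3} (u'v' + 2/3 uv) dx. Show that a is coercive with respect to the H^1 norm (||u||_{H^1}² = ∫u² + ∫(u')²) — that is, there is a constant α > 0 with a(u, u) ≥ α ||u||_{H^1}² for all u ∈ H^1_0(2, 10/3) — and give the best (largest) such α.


α = (32 + 27*π^2)/(3*(16 + 9*π^2))

Coercivity of a(·,·) on H^1_0(2, 10/3) means a(u, u) ≥ α ||u||_{H^1}² for every u ∈ H^1_0.
The interval has length L = 4/3, and Poincaré/coercivity depend only on L. Here a(u, u) = ∫(u')² + (2/3)·∫u².
Here 0 < c = 2/3 < 1. The condition a(u,u) ≥ α||u||_{H^1}² reads (1−α)∫(u')² ≥ (α−c)∫u². Any admissible α is ≤ 1 (rapidly oscillating u have ∫u²/∫(u')² → 0), and α = 1 would force 0 ≥ (1−c)∫u², impossible since c < 1; so 1−α > 0. By the sharp Poincaré inequality on H^1_0 of an interval of length L, ∫(u')² ≥ (π/L)²∫u² with equality for the first sine mode sin(π(x−x₀)/L) (x₀ the left endpoint), so the inequality holds for all u iff (1−α)(π/L)² ≥ α − c, i.e. α ≤ ((π/L)² + c)/((π/L)² + 1) = (1 + c(L/π)²)/(1 + (L/π)²). With (π/L)² = 9*π^2/16 and c = 2/3, the largest admissible constant is α = ((π/L)² + c)/((π/L)² + 1).
Simplifying, α = (32 + 27*π^2)/(3*(16 + 9*π^2)).


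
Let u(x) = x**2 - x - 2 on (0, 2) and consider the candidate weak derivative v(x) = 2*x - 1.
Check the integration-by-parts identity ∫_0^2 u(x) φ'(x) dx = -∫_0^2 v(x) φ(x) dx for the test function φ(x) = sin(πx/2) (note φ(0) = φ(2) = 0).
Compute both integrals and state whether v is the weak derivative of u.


LHS = -4/π, RHS = -4/π. Yes, v = u' weakly.

u(x) = x**2 - x - 2, classical derivative u'(x) = 2*x - 1.
φ(x) = sin(πx/2), so φ'(x) = π*cos(π*x/2)/2.
Note φ(0) = φ(2) = 0, so the boundary term u·φ vanishes.
LHS = ∫_0^2 u(x) φ'(x) dx = ∫_0^2 (π*x^2*cos(π*x/2)/2 - π*x*cos(π*x/2)/2 - π*cos(π*x/2)) dx. Term by term:
  ∫_0^2 -π*cos(π*x/2) dx = 0;  ∫_0^2 π*x^2*cos(π*x/2)/2 dx = -8/π;  ∫_0^2 -π*x*cos(π*x/2)/2 dx = 4/π.
Sum: 0 − 8/π + 4/π = -4/π.
So LHS = -4/π.
∫_0^2 v(x) φ(x) dx = ∫_0^2 (2*x*sin(π*x/2) - sin(π*x/2)) dx. Term by term:
  ∫_0^2 -sin(π*x/2) dx = -4/π;  ∫_0^2 2*x*sin(π*x/2) dx = 8/π.
Sum: -4/π + 8/π = 4/π.
So RHS = -∫_0^2 v(x) φ(x) dx = -4/π.
LHS = RHS, so the identity holds for this test φ.
Moreover u is smooth here and v(x) = u'(x) = 2*x - 1 pointwise, so the identity holds for every test function. Hence v is the weak derivative of u.


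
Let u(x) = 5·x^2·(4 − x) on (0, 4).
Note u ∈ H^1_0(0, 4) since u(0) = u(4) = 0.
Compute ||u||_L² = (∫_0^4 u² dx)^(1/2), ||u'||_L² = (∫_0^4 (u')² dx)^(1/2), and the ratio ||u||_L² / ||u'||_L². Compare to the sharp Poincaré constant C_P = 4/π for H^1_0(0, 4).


||u||_L² / ||u'||_L² = 2*sqrt(14)/7 < C_P = 4/π.

u(x) = 5·x^2·(4 − x), so u'(x) = 5*x*(8 - 3*x).
u(x) = 5·x^2·(4 − x) vanishes at x = 0 and x = 4, so u ∈ H^1_0(0, 4). Differentiate via the product rule and integrate the resulting polynomials term by term.
  ∫_0^4 u² dx = ∫_0^4 (25*x^6 - 200*x^5 + 400*x^4) dx. Term by term:
    ∫_0^4 25*x^6 dx = 409600/7;  ∫_0^4 -200*x^5 dx = -409600/3;  ∫_0^4 400*x^4 dx = 81920.
  Sum: 409600/7 − 409600/3 + 81920 = 81920/21.
  ∫_0^4 (u')² dx = ∫_0^4 (225*x^4 - 1200*x^3 + 1600*x^2) dx. Term by term:
    ∫_0^4 225*x^4 dx = 46080;  ∫_0^4 -1200*x^3 dx = -76800;  ∫_0^4 1600*x^2 dx = 102400/3.
  Sum: 46080 − 76800 + 102400/3 = 10240/3.
∫_0^4 u² dx = 81920/21, so ||u||_L² = 128*sqrt(105)/21.
∫_0^4 (u')² dx = 10240/3, so ||u'||_L² = 32*sqrt(30)/3.
Ratio ||u||_L² / ||u'||_L² = 2*sqrt(14)/7.
Sharp Poincaré constant on H^1_0(0, 4) is C_P = L/π = 4/π, achieved by sin(π/4·x).
A polynomial bump cannot attain the sharp Poincaré constant (only the first sine eigenfunction does), so the ratio is strictly less than C_P, consistent with ||u||_L² ≤ C_P ||u'||_L².


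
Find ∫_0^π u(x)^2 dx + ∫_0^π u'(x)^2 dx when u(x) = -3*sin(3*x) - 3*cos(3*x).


||u||_{H^1(0,π)}^2 = 90*π

u'(x) = 9*sin(3*x) - 9*cos(3*x).
Expand u² and (u')² and integrate term by term on (0, π), using: for integers n ≥ 1, ∫_0^π sin²(nx) dx = ∫_0^π cos²(nx) dx = π/2; for n ≠ n', ∫_0^π sin(nx)sin(n'x) dx = ∫_0^π cos(nx)cos(n'x) dx = 0; and by product-to-sum, ∫_0^π sin(nx)cos(n'x) dx = ½∫_0^π [sin((n+n')x) + sin((n−n')x)] dx, which is 0 when n+n' is even and 2n/(n²−n'²) when n+n' is odd (it need not vanish on (0, π)).
  u² squared terms: (-3)²·∫cos(3x)² dx = 9·π/2 = 9*π/2;  (-3)²·∫sin(3x)² dx = 9·π/2 = 9*π/2.
  u² cross terms: 2·(-3)·(-3)·∫cos(3x)·sin(3x) dx = 18·(0) = 0.
  So ∫_0^π u² dx = 9*π/2 + 9*π/2 + 0 = 9*π.
  (u')² squared terms: (-9)²·∫cos(3x)² dx = 81·π/2 = 81*π/2;  (9)²·∫sin(3x)² dx = 81·π/2 = 81*π/2.
  (u')² cross terms: 2·(-9)·(9)·∫cos(3x)·sin(3x) dx = -162·(0) = 0.
  So ∫_0^π (u')² dx = 81*π/2 + 81*π/2 + 0 = 81*π.
||u||_{H^1}^2 = (9*π) + (81*π) = 90*π.


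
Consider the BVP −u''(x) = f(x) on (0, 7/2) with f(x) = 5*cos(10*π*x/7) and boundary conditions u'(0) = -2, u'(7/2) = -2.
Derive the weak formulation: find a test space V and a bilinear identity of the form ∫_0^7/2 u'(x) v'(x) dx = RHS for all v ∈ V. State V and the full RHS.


V = H^1(0, 7/2) (v unrestricted at boundary; u is determined up to an additive constant); weak form: ∫_0^7/2 u'v' dx = ∫_0^7/2 (5*cos(10*π*x/7)) v dx − 2·v(7/2) + 2·v(0) for all v ∈ V.

Multiply both sides by a test function v and integrate from 0 to 7/2:
  ∫_0^7/2 −u''(x) v(x) dx = ∫_0^7/2 f(x) v(x) dx.
Integrate the LHS by parts once:
  ∫_0^7/2 −u'' v dx = −[u'(x) v(x)]_0^7/2 + ∫_0^7/2 u'(x) v'(x) dx.
Thus ∫_0^7/2 u'(x) v'(x) dx = ∫_0^7/2 f(x) v(x) dx + [u'(x) v(x)]_0^7/2.
Choose V so that boundary terms are either known or forced to vanish.
u has inhomogeneous Neumann u'(0) = -2, u'(7/2) = -2. [u' v]_0^7/2 = (-2)·v(7/2) − (-2)·v(0) = − 2·v(7/2) + 2·v(0). Take V = H^1(0, 7/2); boundary term becomes part of RHS.
Weak formulation: find u (satisfying any essential BC) such that ∫_0^7/2 u'(x) v'(x) dx = ∫_0^7/2 f v dx − 2·v(7/2) + 2·v(0) for all v ∈ V (Neumann data are natural BCs: they enter the RHS as boundary terms).
Substituting f(x) = 5*cos(10*π*x/7), the right-hand side is ∫_0^7/2 (5*cos(10*π*x/7)) v dx − 2·v(7/2) + 2·v(0).
Compatibility check (pure Neumann): taking v ≡ 1 ∈ V gives 0 = ∫_0^7/2 f dx + (-2) − (-2), i.e. ∫_0^7/2 f dx must equal u'(0) − u'(7/2) = 0. Indeed ∫_0^7/2 (5*cos(10*π*x/7)) dx = 0, so the data are compatible. The solution is then unique only up to an additive constant (fix it e.g. by requiring ∫_0^7/2 u dx = 0).


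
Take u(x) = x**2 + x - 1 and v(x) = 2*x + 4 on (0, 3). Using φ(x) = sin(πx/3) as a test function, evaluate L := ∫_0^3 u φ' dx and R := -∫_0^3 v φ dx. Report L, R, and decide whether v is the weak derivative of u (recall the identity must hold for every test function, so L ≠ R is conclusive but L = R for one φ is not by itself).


LHS = -24/π, RHS = -42/π. No, v is not the weak derivative of u.

u(x) = x**2 + x - 1, classical derivative u'(x) = 2*x + 1.
φ(x) = sin(πx/3), so φ'(x) = π*cos(π*x/3)/3.
Note φ(0) = φ(3) = 0, so the boundary term u·φ vanishes.
LHS = ∫_0^3 u(x) φ'(x) dx = ∫_0^3 (π*x^2*cos(π*x/3)/3 + π*x*cos(π*x/3)/3 - π*cos(π*x/3)/3) dx. Term by term:
  ∫_0^3 -π*cos(π*x/3)/3 dx = 0;  ∫_0^3 π*x*cos(π*x/3)/3 dx = -6/π;  ∫_0^3 π*x^2*cos(π*x/3)/3 dx = -18/π.
Sum: 0 − 6/π − 18/π = -24/π.
So LHS = -24/π.
∫_0^3 v(x) φ(x) dx = ∫_0^3 (2*x*sin(π*x/3) + 4*sin(π*x/3)) dx. Term by term:
  ∫_0^3 4*sin(π*x/3) dx = 24/π;  ∫_0^3 2*x*sin(π*x/3) dx = 18/π.
Sum: 24/π + 18/π = 42/π.
So RHS = -∫_0^3 v(x) φ(x) dx = -42/π.
LHS − RHS = 18/π ≠ 0, so the identity fails.
(For a valid weak derivative the identity must hold for EVERY test function, in particular this one. The failure shows v is NOT the weak derivative of u.)
Correct weak derivative would be u'(x) = 2*x + 1.
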